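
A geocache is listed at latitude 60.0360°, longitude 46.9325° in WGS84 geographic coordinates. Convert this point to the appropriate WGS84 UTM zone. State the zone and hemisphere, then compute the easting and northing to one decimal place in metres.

Zone 38N: E 607663.0 m, N 6656993.6 m

Longitude 46.9325° lies in the 6° band [42°, 48°), giving zone 38; latitude is north of the equator, so 38N.
Zone 38 central meridian λ₀ = 6×38 − 183 = 45°; Δλ = +1.9325°.
Transverse Mercator on WGS84 with k₀ = 0.9996 gives E = 607663.015 m, N = 6656993.637 m.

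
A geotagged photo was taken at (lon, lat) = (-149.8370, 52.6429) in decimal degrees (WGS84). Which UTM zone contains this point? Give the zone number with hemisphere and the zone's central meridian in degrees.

Zone 6N, central meridian -147°

UTM zone = ⌊(λ + 180)/6⌋ + 1; -149.8370° ∈ [-150°, -144°) → zone 6.
Hemisphere: N (φ ≥ 0).
Central meridian λ₀ = 6×6 − 183 = -147°.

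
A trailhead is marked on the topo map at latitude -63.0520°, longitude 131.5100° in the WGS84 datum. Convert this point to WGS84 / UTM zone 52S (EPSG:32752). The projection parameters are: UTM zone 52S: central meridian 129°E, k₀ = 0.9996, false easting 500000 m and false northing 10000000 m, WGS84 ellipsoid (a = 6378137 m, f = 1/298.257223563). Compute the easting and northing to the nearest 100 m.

E 626900 m, N 3006100 m

Zone 52 central meridian λ₀ = 6×52 − 183 = 129°; Δλ = +2.5100°.
Transverse Mercator on WGS84 with k₀ = 0.9996 gives E = 626887.798 m, N = 3006138.966 m.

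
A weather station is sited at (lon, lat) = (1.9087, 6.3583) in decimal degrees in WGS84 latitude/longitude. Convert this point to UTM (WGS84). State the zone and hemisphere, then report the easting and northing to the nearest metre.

Zone 31N: E 379300 m, N 702939 m

Longitude 1.9087° lies in the 6° band [0°, 6°), giving zone 31; latitude is north of the equator, so 31N.
Zone 31 central meridian λ₀ = 6×31 − 183 = 3°; Δλ = -1.0913°.
Transverse Mercator on WGS84 with k₀ = 0.9996 gives E = 379300.480 m, N = 702939.402 m.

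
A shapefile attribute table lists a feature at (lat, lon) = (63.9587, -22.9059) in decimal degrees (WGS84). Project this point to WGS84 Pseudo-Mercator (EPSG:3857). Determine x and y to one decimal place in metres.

Web Mercator is spherical with R = a = 6378137 m.
x = R·λ = 6378137 × -0.399783373 = -2549873.124 m.
y = R·ln tan(π/4 + φ/2) = 6378137 × 1.464265230 = 9339284.239 m.

x -2549873.1 m, y 9339284.2 m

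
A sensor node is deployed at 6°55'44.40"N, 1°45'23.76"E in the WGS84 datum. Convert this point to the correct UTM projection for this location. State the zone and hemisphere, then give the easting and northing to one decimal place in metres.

Longitude 1.7566° lies in the 6° band [0°, 6°), giving zone 31; latitude is north of the equator, so 31N.
Zone 31 central meridian λ₀ = 6×31 − 183 = 3°; Δλ = -1.2434°.
Transverse Mercator on WGS84 with k₀ = 0.9996 gives E = 362634.000 m, N = 766079.910 m.

Zone 31N: E 362634.0 m, N 766079.9 m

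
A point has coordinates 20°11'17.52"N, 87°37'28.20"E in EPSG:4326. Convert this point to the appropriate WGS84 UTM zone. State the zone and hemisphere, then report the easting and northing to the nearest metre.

Longitude 87.6245° lies in the 6° band [84°, 90°), giving zone 45; latitude is north of the equator, so 45N.
Zone 45 central meridian λ₀ = 6×45 − 183 = 87°; Δλ = +0.6245°.
Transverse Mercator on WGS84 with k₀ = 0.9996 gives E = 565248.967 m, N = 2232430.463 m.

Zone 45N: E 565249 m, N 2232430 m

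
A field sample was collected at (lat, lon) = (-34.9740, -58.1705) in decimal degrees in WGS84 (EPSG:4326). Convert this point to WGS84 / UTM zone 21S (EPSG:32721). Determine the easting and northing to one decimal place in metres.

Zone 21 central meridian λ₀ = 6×21 − 183 = -57°; Δλ = -1.1705°.
Transverse Mercator on WGS84 with k₀ = 0.9996 gives E = 393153.594 m, N = 6129214.591 m.

E 393153.6 m, N 6129214.6 m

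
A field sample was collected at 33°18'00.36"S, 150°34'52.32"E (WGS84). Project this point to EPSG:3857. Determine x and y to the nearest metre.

Web Mercator is spherical with R = a = 6378137 m.
x = R·λ = 6378137 × 2.628137732 = 16762622.507 m.
y = R·ln tan(π/4 + φ/2) = 6378137 × -0.616983502 = -3935205.301 m.

x 16762623 m, y -3935205 m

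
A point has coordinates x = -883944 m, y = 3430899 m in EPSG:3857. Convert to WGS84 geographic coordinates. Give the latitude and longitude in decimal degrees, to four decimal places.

lat 29.4332°, lon -7.9406°

R = 6378137 m. λ = x/R = -7.94060406°.
φ = 2·arctan(exp(y/R)) − 90° = 2·arctan(1.71243) − 90° = 29.43319938°.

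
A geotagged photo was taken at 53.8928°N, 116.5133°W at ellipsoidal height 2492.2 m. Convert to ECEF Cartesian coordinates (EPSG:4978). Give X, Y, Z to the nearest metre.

WGS84: a = 6378137 m, e² = 0.006694380; N(φ) = a/√(1−e²sin²φ) = 6392117.818 m.
X = (N+h)·cosφ·cosλ = -1682203.471 m; Y = (N+h)·cosφ·sinλ = -3372017.764 m; Z = (N(1−e²)+h)·sinφ = 5131734.963 m.

X -1682203 m, Y -3372018 m, Z 5131735 m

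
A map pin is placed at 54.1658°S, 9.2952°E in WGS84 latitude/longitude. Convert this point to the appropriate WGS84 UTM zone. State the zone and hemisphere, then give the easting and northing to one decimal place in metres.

Longitude 9.2952° lies in the 6° band [6°, 12°), giving zone 32; latitude is south of the equator, so 32S.
Zone 32 central meridian λ₀ = 6×32 − 183 = 9°; Δλ = +0.2952°.
Transverse Mercator on WGS84 with k₀ = 0.9996 gives E = 519273.225 m, N = 3997990.842 m.

Zone 32S: E 519273.2 m, N 3997990.8 m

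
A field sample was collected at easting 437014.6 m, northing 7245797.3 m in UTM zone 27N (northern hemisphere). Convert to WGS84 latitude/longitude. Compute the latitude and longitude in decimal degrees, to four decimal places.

lat 65.3290°, lon -22.3524°

Zone 27N: λ₀ = -21°, k₀ = 0.9996, false easting 500000 m.
Meridian distance M = (N − FN)/k₀ = 7248696.8 m.
Inverse transverse Mercator on WGS84 gives φ = 65.32899976°, λ = -22.35239966°.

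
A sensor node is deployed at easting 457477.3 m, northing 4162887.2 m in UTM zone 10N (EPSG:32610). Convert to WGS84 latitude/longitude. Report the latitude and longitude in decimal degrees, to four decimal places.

Zone 10N: λ₀ = -123°, k₀ = 0.9996, false easting 500000 m.
Meridian distance M = (N − FN)/k₀ = 4164553.0 m.
Inverse transverse Mercator on WGS84 gives φ = 37.61209957°, λ = -123.48179976°.

lat 37.6121°, lon -123.4818°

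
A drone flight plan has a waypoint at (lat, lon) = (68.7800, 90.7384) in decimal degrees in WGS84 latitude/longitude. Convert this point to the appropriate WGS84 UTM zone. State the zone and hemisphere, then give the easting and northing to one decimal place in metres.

Zone 46N: E 408663.3 m, N 7631512.2 m

Longitude 90.7384° lies in the 6° band [90°, 96°), giving zone 46; latitude is north of the equator, so 46N.
Zone 46 central meridian λ₀ = 6×46 − 183 = 93°; Δλ = -2.2616°.
Transverse Mercator on WGS84 with k₀ = 0.9996 gives E = 408663.261 m, N = 7631512.160 m.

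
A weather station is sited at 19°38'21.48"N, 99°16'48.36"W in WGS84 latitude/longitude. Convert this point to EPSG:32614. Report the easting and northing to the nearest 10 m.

Zone 14 central meridian λ₀ = 6×14 − 183 = -99°; Δλ = -0.2801°.
Transverse Mercator on WGS84 with k₀ = 0.9996 gives E = 470633.825 m, N = 2171591.176 m.

E 470630 m, N 2171590 m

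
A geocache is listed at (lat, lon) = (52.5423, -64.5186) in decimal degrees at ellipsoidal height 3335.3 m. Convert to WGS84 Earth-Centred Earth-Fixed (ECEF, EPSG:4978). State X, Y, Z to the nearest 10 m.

WGS84: a = 6378137 m, e² = 0.006694380; N(φ) = a/√(1−e²sin²φ) = 6391632.092 m.
X = (N+h)·cosφ·cosλ = 1673231.130 m; Y = (N+h)·cosφ·sinλ = -3510934.753 m; Z = (N(1−e²)+h)·sinφ = 5042376.232 m.

X 1673230 m, Y -3510930 m, Z 5042380 m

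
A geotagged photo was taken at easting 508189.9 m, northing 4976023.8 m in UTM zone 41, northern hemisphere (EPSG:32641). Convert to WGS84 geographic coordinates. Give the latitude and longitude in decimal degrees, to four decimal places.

lat 44.9376°, lon 63.1038°

Zone 41N: λ₀ = 63°, k₀ = 0.9996, false easting 500000 m.
Meridian distance M = (N − FN)/k₀ = 4978015.0 m.
Inverse transverse Mercator on WGS84 gives φ = 44.93759974°, λ = 63.10379996°.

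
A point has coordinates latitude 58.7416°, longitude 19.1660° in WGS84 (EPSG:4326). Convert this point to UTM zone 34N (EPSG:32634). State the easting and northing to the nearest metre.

E 393852 m, N 6512732 m

Zone 34 central meridian λ₀ = 6×34 − 183 = 21°; Δλ = -1.8340°.
Transverse Mercator on WGS84 with k₀ = 0.9996 gives E = 393852.457 m, N = 6512732.044 m.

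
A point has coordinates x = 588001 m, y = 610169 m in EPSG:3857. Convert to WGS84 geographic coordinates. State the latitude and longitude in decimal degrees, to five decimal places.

lat 5.47290°, lon 5.28210°

R = 6378137 m. λ = x/R = 5.28210285°.
φ = 2·arctan(exp(y/R)) − 90° = 2·arctan(1.10039) − 90° = 5.47289981°.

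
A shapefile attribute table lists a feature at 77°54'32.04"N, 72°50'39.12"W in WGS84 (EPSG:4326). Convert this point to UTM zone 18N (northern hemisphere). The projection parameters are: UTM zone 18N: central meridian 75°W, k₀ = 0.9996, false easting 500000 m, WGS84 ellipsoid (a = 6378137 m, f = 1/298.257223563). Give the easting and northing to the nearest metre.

Zone 18 central meridian λ₀ = 6×18 − 183 = -75°; Δλ = +2.1558°.
Transverse Mercator on WGS84 with k₀ = 0.9996 gives E = 550398.978 m, N = 8649130.047 m.

E 550399 m, N 8649130 m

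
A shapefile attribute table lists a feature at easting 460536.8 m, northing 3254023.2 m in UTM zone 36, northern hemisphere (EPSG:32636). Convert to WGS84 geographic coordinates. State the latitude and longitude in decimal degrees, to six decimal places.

Zone 36N: λ₀ = 33°, k₀ = 0.9996, false easting 500000 m.
Meridian distance M = (N − FN)/k₀ = 3255325.3 m.
Inverse transverse Mercator on WGS84 gives φ = 29.41489991°, λ = 32.59320002°.

lat 29.414900°, lon 32.593200°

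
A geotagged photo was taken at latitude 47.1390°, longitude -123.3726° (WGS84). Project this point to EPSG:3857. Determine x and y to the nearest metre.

x -13733775 m, y 5964792 m

Web Mercator is spherical with R = a = 6378137 m.
x = R·λ = 6378137 × -2.153258077 = -13733775.010 m.
y = R·ln tan(π/4 + φ/2) = 6378137 × 0.935193458 = 5964791.997 m.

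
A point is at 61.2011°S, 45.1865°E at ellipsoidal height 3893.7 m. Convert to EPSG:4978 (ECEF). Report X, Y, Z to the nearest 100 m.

WGS84: a = 6378137 m, e² = 0.006694380; N(φ) = a/√(1−e²sin²φ) = 6394594.886 m.
X = (N+h)·cosφ·cosλ = 2172471.128 m; Y = (N+h)·cosφ·sinλ = 2186660.321 m; Z = (N(1−e²)+h)·sinφ = -5569584.270 m.

X 2172500 m, Y 2186700 m, Z -5569600 m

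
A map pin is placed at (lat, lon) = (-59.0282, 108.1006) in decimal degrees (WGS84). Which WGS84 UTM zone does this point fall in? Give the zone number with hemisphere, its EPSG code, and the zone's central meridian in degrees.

Zone 49S (EPSG:32749), central meridian 111°

UTM zone = ⌊(λ + 180)/6⌋ + 1; 108.1006° ∈ [108°, 114°) → zone 49.
Hemisphere: S (φ < 0).
Central meridian λ₀ = 6×49 − 183 = 111°.
EPSG code: 32749.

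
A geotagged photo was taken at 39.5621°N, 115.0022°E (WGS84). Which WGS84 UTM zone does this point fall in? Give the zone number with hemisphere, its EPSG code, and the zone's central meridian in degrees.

Zone 50N (EPSG:32650), central meridian 117°

UTM zone = ⌊(λ + 180)/6⌋ + 1; 115.0022° ∈ [114°, 120°) → zone 50.
Hemisphere: N (φ ≥ 0).
Central meridian λ₀ = 6×50 − 183 = 117°.
EPSG code: 32650.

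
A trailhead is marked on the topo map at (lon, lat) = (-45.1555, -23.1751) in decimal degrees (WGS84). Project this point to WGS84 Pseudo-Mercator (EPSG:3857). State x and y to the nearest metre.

x -5026687 m, y -2653208 m

Web Mercator is spherical with R = a = 6378137 m.
x = R·λ = 6378137 × -0.788112150 = -5026687.267 m.
y = R·ln tan(π/4 + φ/2) = 6378137 × -0.415984762 = -2653207.800 m.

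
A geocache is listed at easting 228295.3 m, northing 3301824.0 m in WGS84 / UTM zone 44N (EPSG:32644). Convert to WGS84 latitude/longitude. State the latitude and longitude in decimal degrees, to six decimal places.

Zone 44N: λ₀ = 81°, k₀ = 0.9996, false easting 500000 m.
Meridian distance M = (N − FN)/k₀ = 3303145.3 m.
Inverse transverse Mercator on WGS84 gives φ = 29.81700003°, λ = 78.18859954°.

lat 29.817000°, lon 78.188600°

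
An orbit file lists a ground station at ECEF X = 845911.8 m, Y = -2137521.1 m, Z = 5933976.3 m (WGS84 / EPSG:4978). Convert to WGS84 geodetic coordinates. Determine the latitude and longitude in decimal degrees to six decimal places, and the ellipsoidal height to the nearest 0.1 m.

λ = atan2(Y, X) = -68.40909971°; p = √(X²+Y²) = 2298817.8 m.
Bowring's method on WGS84 (a = 6378137 m, b = 6356752.314 m) gives φ = 68.95290016°, h = 4166.181 m.

lat 68.952900°, lon -68.409100°, h 4166.2 m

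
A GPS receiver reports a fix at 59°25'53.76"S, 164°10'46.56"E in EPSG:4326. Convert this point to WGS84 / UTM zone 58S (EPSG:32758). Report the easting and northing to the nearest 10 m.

E 453460 m, N 3411600 m

Zone 58 central meridian λ₀ = 6×58 − 183 = 165°; Δλ = -0.8204°.
Transverse Mercator on WGS84 with k₀ = 0.9996 gives E = 453458.093 m, N = 3411600.560 m.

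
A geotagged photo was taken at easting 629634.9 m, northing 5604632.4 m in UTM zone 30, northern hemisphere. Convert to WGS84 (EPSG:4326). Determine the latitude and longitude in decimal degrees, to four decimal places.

lat 50.5792°, lon -1.1690°

Zone 30N: λ₀ = -3°, k₀ = 0.9996, false easting 500000 m.
Meridian distance M = (N − FN)/k₀ = 5606875.2 m.
Inverse transverse Mercator on WGS84 gives φ = 50.57919981°, λ = -1.16900044°.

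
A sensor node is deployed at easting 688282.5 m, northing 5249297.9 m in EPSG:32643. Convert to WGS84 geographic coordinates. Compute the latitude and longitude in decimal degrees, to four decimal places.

Zone 43N: λ₀ = 75°, k₀ = 0.9996, false easting 500000 m.
Meridian distance M = (N − FN)/k₀ = 5251398.5 m.
Inverse transverse Mercator on WGS84 gives φ = 47.36999958°, λ = 77.49390032°.

lat 47.3700°, lon 77.4939°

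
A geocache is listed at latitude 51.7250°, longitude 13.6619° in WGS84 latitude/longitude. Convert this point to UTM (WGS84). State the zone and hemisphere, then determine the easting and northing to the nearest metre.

Longitude 13.6619° lies in the 6° band [12°, 18°), giving zone 33; latitude is north of the equator, so 33N.
Zone 33 central meridian λ₀ = 6×33 − 183 = 15°; Δλ = -1.3381°.
Transverse Mercator on WGS84 with k₀ = 0.9996 gives E = 407578.832 m, N = 5731299.950 m.

Zone 33N: E 407579 m, N 5731300 m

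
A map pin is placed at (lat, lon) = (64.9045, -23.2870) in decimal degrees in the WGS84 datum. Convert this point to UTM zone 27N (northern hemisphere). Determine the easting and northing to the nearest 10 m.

Zone 27 central meridian λ₀ = 6×27 − 183 = -21°; Δλ = -2.2870°.
Transverse Mercator on WGS84 with k₀ = 0.9996 gives E = 391786.237 m, N = 7199767.559 m.

E 391790 m, N 7199770 m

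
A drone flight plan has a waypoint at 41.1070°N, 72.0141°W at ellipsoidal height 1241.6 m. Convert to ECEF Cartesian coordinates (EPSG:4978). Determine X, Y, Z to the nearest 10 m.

WGS84: a = 6378137 m, e² = 0.006694380; N(φ) = a/√(1−e²sin²φ) = 6387385.394 m.
X = (N+h)·cosφ·cosλ = 1486395.316 m; Y = (N+h)·cosφ·sinλ = -4578487.890 m; Z = (N(1−e²)+h)·sinφ = 4172200.350 m.

X 1486400 m, Y -4578490 m, Z 4172200 m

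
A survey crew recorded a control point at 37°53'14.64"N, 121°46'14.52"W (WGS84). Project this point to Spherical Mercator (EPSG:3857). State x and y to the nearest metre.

Web Mercator is spherical with R = a = 6378137 m.
x = R·λ = 6378137 × -2.125299647 = -13555452.318 m.
y = R·ln tan(π/4 + φ/2) = 6378137 × 0.715495982 = 4563531.398 m.

x -13555452 m, y 4563531 m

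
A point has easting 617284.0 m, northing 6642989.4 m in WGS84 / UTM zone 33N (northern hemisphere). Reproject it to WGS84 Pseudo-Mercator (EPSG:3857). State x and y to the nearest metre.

x 1903240 m, y 8379217 m

Unproject from UTM 33N (λ₀ = 15°) → φ = 59.90769985°, λ = 17.09709937°.
Web Mercator (R = 6378137 m): x = 1903240.395 m, y = 8379216.886 m.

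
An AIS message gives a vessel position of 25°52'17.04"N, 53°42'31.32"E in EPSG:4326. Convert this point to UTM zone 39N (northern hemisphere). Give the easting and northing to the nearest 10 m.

Zone 39 central meridian λ₀ = 6×39 − 183 = 51°; Δλ = +2.7087°.
Transverse Mercator on WGS84 with k₀ = 0.9996 gives E = 771437.889 m, N = 2864243.443 m.

E 771440 m, N 2864240 m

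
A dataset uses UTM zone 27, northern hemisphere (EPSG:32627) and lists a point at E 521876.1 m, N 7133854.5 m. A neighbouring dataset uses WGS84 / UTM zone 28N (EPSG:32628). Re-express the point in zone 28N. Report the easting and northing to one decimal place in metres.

E 232130.2 m, N 7145477.0 m

UTM 27N → geographic: φ = 64.32989961°, λ = -20.54740064°.
UTM 28N (λ₀ = -15°) forward: E = 232130.178 m, N = 7145476.976 m.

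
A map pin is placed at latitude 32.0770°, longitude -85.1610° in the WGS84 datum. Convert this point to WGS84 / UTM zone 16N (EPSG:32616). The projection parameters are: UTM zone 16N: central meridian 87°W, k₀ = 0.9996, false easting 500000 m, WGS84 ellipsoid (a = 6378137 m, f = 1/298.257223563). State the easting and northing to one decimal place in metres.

Zone 16 central meridian λ₀ = 6×16 − 183 = -87°; Δλ = +1.8390°.
Transverse Mercator on WGS84 with k₀ = 0.9996 gives E = 673571.149 m, N = 3550450.202 m.

E 673571.1 m, N 3550450.2 m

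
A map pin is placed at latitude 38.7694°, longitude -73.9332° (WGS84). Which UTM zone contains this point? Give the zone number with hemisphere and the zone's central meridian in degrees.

Zone 18N, central meridian -75°

UTM zone = ⌊(λ + 180)/6⌋ + 1; -73.9332° ∈ [-78°, -72°) → zone 18.
Hemisphere: N (φ ≥ 0).
Central meridian λ₀ = 6×18 − 183 = -75°.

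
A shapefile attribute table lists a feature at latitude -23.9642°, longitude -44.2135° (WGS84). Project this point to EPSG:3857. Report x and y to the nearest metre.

Web Mercator is spherical with R = a = 6378137 m.
x = R·λ = 6378137 × -0.771671149 = -4921824.306 m.
y = R·ln tan(π/4 + φ/2) = 6378137 × -0.431010863 = -2749046.330 m.

x -4921824 m, y -2749046 m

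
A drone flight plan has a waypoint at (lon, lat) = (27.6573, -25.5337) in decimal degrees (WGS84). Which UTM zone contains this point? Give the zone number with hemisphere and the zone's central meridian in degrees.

UTM zone = ⌊(λ + 180)/6⌋ + 1; 27.6573° ∈ [24°, 30°) → zone 35.
Hemisphere: S (φ < 0).
Central meridian λ₀ = 6×35 − 183 = 27°.

Zone 35S, central meridian 27°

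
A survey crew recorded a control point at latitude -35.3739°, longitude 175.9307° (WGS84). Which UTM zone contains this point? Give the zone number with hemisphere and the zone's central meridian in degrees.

Zone 60S, central meridian 177°

UTM zone = ⌊(λ + 180)/6⌋ + 1; 175.9307° ∈ [174°, 180°) → zone 60.
Hemisphere: S (φ < 0).
Central meridian λ₀ = 6×60 − 183 = 177°.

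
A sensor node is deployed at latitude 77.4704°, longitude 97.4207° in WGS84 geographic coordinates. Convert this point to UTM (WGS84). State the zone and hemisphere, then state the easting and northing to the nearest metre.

Zone 47N: E 461757 m, N 8599782 m

Longitude 97.4207° lies in the 6° band [96°, 102°), giving zone 47; latitude is north of the equator, so 47N.
Zone 47 central meridian λ₀ = 6×47 − 183 = 99°; Δλ = -1.5793°.
Transverse Mercator on WGS84 with k₀ = 0.9996 gives E = 461757.214 m, N = 8599781.629 m.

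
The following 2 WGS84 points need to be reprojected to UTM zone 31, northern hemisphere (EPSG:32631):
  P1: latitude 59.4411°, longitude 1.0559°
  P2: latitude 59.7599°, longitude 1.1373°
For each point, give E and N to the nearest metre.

P1: E 389749 m, N 6590781 m; P2: E 395360 m, N 6626142 m

UTM zone 31N: λ₀ = 3°, k₀ = 0.9996.
P1 (59.4411°, 1.0559°) → (389749.053, 6590781.334) m.
P2 (59.7599°, 1.1373°) → (395360.077, 6626141.962) m.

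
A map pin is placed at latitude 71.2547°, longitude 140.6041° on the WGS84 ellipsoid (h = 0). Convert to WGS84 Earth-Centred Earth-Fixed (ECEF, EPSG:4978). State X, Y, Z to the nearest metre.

WGS84: a = 6378137 m, e² = 0.006694380; N(φ) = a/√(1−e²sin²φ) = 6397367.695 m.
X = (N+h)·cosφ·cosλ = -1588732.771 m; Y = (N+h)·cosφ·sinλ = 1304809.428 m; Z = (N(1−e²)+h)·sinφ = 6017474.137 m.

X -1588733 m, Y 1304809 m, Z 6017474 m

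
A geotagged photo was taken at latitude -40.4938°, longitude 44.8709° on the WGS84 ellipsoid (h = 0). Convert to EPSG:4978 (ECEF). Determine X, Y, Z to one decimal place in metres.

X 3442347.4 m, Y 3426869.5 m, Z -4119836.3 m

WGS84: a = 6378137 m, e² = 0.006694380; N(φ) = a/√(1−e²sin²φ) = 6387158.394 m.
X = (N+h)·cosφ·cosλ = 3442347.396 m; Y = (N+h)·cosφ·sinλ = 3426869.513 m; Z = (N(1−e²)+h)·sinφ = -4119836.345 m.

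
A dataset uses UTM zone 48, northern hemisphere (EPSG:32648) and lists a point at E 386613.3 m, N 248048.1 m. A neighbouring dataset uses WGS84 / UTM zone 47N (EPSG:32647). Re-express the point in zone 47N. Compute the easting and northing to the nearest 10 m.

E 1054460 m, N 248950 m

UTM 48N → geographic: φ = 2.24380003°, λ = 103.98029974°.
UTM 47N (λ₀ = 99°) forward: E = 1054461.815 m, N = 248953.870 m.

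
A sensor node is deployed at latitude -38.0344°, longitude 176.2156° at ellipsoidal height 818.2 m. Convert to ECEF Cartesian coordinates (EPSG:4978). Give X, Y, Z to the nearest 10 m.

WGS84: a = 6378137 m, e² = 0.006694380; N(φ) = a/√(1−e²sin²φ) = 6386256.961 m.
X = (N+h)·cosφ·cosλ = -5019752.481 m; Y = (N+h)·cosφ·sinλ = 332038.852 m; Z = (N(1−e²)+h)·sinφ = -3908956.237 m.

X -5019750 m, Y 332040 m, Z -3908960 m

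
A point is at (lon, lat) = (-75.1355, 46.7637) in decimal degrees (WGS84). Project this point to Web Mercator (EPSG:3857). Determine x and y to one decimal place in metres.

Web Mercator is spherical with R = a = 6378137 m.
x = R·λ = 6378137 × -1.311361860 = -8364045.600 m.
y = R·ln tan(π/4 + φ/2) = 6378137 × 0.925597683 = 5903588.830 m.

x -8364045.6 m, y 5903588.8 m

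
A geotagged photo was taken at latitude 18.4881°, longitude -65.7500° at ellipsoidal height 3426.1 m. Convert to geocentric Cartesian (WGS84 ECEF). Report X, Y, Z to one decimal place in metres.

WGS84: a = 6378137 m, e² = 0.006694380; N(φ) = a/√(1−e²sin²φ) = 6380284.866 m.
X = (N+h)·cosφ·cosλ = 2486592.431 m; Y = (N+h)·cosφ·sinλ = -5520030.509 m; Z = (N(1−e²)+h)·sinφ = 2010779.507 m.

X 2486592.4 m, Y -5520030.5 m, Z 2010779.5 m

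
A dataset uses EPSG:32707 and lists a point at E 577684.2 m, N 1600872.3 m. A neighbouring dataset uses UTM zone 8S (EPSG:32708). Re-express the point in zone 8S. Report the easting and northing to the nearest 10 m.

E 411870 m, N 1600340 m

UTM 7S → geographic: φ = -75.66030013°, λ = -138.18910104°.
UTM 8S (λ₀ = -135°) forward: E = 411872.423 m, N = 1600342.037 m.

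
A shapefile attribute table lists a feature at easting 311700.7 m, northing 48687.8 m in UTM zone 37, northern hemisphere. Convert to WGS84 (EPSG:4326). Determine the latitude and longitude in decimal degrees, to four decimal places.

lat 0.4403°, lon 37.3080°

Zone 37N: λ₀ = 39°, k₀ = 0.9996, false easting 500000 m.
Meridian distance M = (N − FN)/k₀ = 48707.3 m.
Inverse transverse Mercator on WGS84 gives φ = 0.44030037°, λ = 37.30799971°.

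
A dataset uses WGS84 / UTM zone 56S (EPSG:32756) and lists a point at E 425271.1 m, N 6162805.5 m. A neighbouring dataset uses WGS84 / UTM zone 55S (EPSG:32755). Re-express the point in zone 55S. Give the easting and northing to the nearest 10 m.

UTM 56S → geographic: φ = -34.67399987°, λ = 152.18429973°.
UTM 55S (λ₀ = 147°) forward: E = 975174.653 m, N = 6150858.147 m.

E 975170 m, N 6150860 m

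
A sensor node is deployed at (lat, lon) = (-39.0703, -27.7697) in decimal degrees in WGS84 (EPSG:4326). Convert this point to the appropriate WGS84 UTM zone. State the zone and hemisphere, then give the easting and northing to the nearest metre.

Longitude -27.7697° lies in the 6° band [-30°, -24°), giving zone 26; latitude is south of the equator, so 26S.
Zone 26 central meridian λ₀ = 6×26 − 183 = -27°; Δλ = -0.7697°.
Transverse Mercator on WGS84 with k₀ = 0.9996 gives E = 433415.915 m, N = 5675140.211 m.

Zone 26S: E 433416 m, N 5675140 m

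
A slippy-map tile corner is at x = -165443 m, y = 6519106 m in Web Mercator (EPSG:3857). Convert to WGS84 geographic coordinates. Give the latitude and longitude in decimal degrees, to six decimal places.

lat 50.418703°, lon -1.486200°

R = 6378137 m. λ = x/R = -1.48619976°.
φ = 2·arctan(exp(y/R)) − 90° = 2·arctan(2.77903) − 90° = 50.41870256°.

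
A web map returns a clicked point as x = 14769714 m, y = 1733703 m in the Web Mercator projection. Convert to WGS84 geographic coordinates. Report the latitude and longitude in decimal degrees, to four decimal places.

R = 6378137 m. λ = x/R = 132.67859828°.
φ = 2·arctan(exp(y/R)) − 90° = 2·arctan(1.31235) − 90° = 15.38580258°.

lat 15.3858°, lon 132.6786°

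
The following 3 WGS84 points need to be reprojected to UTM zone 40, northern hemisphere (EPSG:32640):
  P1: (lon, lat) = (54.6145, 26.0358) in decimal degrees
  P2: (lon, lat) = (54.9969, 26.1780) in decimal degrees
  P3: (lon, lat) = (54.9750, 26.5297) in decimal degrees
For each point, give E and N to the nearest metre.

P1: E 261294 m, N 2881830 m; P2: E 299812 m, N 2896941 m; P3: E 298235 m, N 2935940 m

UTM zone 40N: λ₀ = 57°, k₀ = 0.9996.
P1 (26.0358°, 54.6145°) → (261294.442, 2881830.465) m.
P2 (26.1780°, 54.9969°) → (299812.414, 2896940.649) m.
P3 (26.5297°, 54.9750°) → (298234.786, 2935939.926) m.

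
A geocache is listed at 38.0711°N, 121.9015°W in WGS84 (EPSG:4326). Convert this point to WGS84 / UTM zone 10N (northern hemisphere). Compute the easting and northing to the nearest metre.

Zone 10 central meridian λ₀ = 6×10 − 183 = -123°; Δλ = +1.0985°.
Transverse Mercator on WGS84 with k₀ = 0.9996 gives E = 596353.603 m, N = 4214273.369 m.

E 596354 m, N 4214273 m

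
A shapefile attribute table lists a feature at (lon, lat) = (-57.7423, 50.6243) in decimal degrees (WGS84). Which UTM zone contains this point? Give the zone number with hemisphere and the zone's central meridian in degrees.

UTM zone = ⌊(λ + 180)/6⌋ + 1; -57.7423° ∈ [-60°, -54°) → zone 21.
Hemisphere: N (φ ≥ 0).
Central meridian λ₀ = 6×21 − 183 = -57°.

Zone 21N, central meridian -57°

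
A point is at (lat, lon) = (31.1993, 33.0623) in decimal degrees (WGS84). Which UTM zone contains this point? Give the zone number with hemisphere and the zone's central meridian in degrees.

Zone 36N, central meridian 33°

UTM zone = ⌊(λ + 180)/6⌋ + 1; 33.0623° ∈ [30°, 36°) → zone 36.
Hemisphere: N (φ ≥ 0).
Central meridian λ₀ = 6×36 − 183 = 33°.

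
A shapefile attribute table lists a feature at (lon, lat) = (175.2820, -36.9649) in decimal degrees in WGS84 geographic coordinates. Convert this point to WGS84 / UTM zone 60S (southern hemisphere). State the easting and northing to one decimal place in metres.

E 347062.5 m, N 5907642.4 m

Zone 60 central meridian λ₀ = 6×60 − 183 = 177°; Δλ = -1.7180°.
Transverse Mercator on WGS84 with k₀ = 0.9996 gives E = 347062.477 m, N = 5907642.360 m.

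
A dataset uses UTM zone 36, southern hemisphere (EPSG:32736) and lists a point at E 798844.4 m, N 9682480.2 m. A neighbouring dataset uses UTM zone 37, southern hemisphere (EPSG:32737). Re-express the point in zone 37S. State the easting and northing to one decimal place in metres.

UTM 36S → geographic: φ = -2.86950038°, λ = 35.68800000°.
UTM 37S (λ₀ = 39°) forward: E = 131710.824 m, N = 9682297.998 m.

E 131710.8 m, N 9682298.0 m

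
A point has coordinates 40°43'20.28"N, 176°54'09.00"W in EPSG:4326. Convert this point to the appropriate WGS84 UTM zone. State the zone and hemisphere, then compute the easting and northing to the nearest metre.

Longitude -176.9025° lies in the 6° band [-180°, -174°), giving zone 1; latitude is north of the equator, so 1N.
Zone 1 central meridian λ₀ = 6×1 − 183 = -177°; Δλ = +0.0975°.
Transverse Mercator on WGS84 with k₀ = 0.9996 gives E = 508234.219 m, N = 4507935.043 m.

Zone 1N: E 508234 m, N 4507935 m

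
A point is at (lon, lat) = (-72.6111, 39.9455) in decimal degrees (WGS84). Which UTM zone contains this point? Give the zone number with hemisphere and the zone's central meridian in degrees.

Zone 18N, central meridian -75°

UTM zone = ⌊(λ + 180)/6⌋ + 1; -72.6111° ∈ [-78°, -72°) → zone 18.
Hemisphere: N (φ ≥ 0).
Central meridian λ₀ = 6×18 − 183 = -75°.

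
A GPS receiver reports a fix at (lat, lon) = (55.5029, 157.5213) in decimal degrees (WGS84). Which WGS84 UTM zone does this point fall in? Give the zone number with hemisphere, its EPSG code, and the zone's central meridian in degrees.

Zone 57N (EPSG:32657), central meridian 159°

UTM zone = ⌊(λ + 180)/6⌋ + 1; 157.5213° ∈ [156°, 162°) → zone 57.
Hemisphere: N (φ ≥ 0).
Central meridian λ₀ = 6×57 − 183 = 159°.
EPSG code: 32657.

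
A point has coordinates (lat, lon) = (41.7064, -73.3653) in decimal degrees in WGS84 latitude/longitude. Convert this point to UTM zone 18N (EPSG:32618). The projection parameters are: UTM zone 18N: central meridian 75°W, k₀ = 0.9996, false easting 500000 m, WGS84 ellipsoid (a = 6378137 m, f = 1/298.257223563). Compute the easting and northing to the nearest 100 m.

Zone 18 central meridian λ₀ = 6×18 − 183 = -75°; Δλ = +1.6347°.
Transverse Mercator on WGS84 with k₀ = 0.9996 gives E = 636004.656 m, N = 4618469.996 m.

E 636000 m, N 4618500 m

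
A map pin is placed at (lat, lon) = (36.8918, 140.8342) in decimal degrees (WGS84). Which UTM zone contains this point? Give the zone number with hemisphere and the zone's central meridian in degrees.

UTM zone = ⌊(λ + 180)/6⌋ + 1; 140.8342° ∈ [138°, 144°) → zone 54.
Hemisphere: N (φ ≥ 0).
Central meridian λ₀ = 6×54 − 183 = 141°.

Zone 54N, central meridian 141°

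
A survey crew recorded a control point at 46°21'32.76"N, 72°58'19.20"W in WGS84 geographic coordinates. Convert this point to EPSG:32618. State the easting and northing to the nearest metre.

Zone 18 central meridian λ₀ = 6×18 − 183 = -75°; Δλ = +2.0280°.
Transverse Mercator on WGS84 with k₀ = 0.9996 gives E = 656012.267 m, N = 5135945.747 m.

E 656012 m, N 5135946 m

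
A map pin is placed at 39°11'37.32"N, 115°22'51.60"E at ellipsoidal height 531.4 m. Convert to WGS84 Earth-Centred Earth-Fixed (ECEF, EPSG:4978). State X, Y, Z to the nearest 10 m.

X -2121820 m, Y 4472370 m, Z 4009340 m

WGS84: a = 6378137 m, e² = 0.006694380; N(φ) = a/√(1−e²sin²φ) = 6386679.862 m.
X = (N+h)·cosφ·cosλ = -2121822.289 m; Y = (N+h)·cosφ·sinλ = 4472374.377 m; Z = (N(1−e²)+h)·sinφ = 4009341.721 m.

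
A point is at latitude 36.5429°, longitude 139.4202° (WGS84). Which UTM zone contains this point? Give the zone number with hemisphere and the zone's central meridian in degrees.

Zone 54N, central meridian 141°

UTM zone = ⌊(λ + 180)/6⌋ + 1; 139.4202° ∈ [138°, 144°) → zone 54.
Hemisphere: N (φ ≥ 0).
Central meridian λ₀ = 6×54 − 183 = 141°.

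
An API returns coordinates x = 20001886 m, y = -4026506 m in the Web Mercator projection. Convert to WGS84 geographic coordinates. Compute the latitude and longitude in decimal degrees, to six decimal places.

lat -33.982899°, lon 179.679999°

R = 6378137 m. λ = x/R = 179.67999905°.
φ = 2·arctan(exp(y/R)) − 90° = 2·arctan(0.53190) − 90° = -33.98289892°.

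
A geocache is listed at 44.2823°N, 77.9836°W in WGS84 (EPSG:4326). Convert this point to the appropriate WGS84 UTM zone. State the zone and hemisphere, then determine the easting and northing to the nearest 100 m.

Longitude -77.9836° lies in the 6° band [-78°, -72°), giving zone 18; latitude is north of the equator, so 18N.
Zone 18 central meridian λ₀ = 6×18 − 183 = -75°; Δλ = -2.9836°.
Transverse Mercator on WGS84 with k₀ = 0.9996 gives E = 261926.795 m, N = 4907557.926 m.

Zone 18N: E 261900 m, N 4907600 m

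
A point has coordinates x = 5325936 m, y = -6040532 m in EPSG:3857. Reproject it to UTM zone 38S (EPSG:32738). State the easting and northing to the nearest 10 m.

E 713750 m, N 4724260 m

Web Mercator inverse (R = 6378137 m) → φ = -47.59979884°, λ = 47.84369711°.
UTM 38S forward: E = 713754.534 m, N = 4724260.232 m.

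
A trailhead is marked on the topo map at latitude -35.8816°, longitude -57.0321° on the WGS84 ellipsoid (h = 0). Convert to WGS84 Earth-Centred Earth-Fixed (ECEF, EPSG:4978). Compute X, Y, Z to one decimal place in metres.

WGS84: a = 6378137 m, e² = 0.006694380; N(φ) = a/√(1−e²sin²φ) = 6385483.586 m.
X = (N+h)·cosφ·cosλ = 2815372.905 m; Y = (N+h)·cosφ·sinλ = -4340616.107 m; Z = (N(1−e²)+h)·sinφ = -3717555.312 m.

X 2815372.9 m, Y -4340616.1 m, Z -3717555.3 m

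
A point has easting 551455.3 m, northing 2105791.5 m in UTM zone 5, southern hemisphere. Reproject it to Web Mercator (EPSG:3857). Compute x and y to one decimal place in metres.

Unproject from UTM 5S (λ₀ = -153°) → φ = -71.14530030°, λ = -151.57330121°.
Web Mercator (R = 6378137 m): x = -16873062.709 m, y = -11452137.696 m.

x -16873062.7 m, y -11452137.7 m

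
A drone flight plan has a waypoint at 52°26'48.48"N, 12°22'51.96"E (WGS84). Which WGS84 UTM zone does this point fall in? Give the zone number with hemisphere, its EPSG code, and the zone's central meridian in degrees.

UTM zone = ⌊(λ + 180)/6⌋ + 1; 12.3811° ∈ [12°, 18°) → zone 33.
Hemisphere: N (φ ≥ 0).
Central meridian λ₀ = 6×33 − 183 = 15°.
EPSG code: 32633.

Zone 33N (EPSG:32633), central meridian 15°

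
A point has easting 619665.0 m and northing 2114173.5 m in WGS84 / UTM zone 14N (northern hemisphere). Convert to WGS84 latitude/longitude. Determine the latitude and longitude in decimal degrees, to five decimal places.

Zone 14N: λ₀ = -99°, k₀ = 0.9996, false easting 500000 m.
Meridian distance M = (N − FN)/k₀ = 2115019.5 m.
Inverse transverse Mercator on WGS84 gives φ = 19.11709982°, λ = -97.86230010°.

lat 19.11710°, lon -97.86230°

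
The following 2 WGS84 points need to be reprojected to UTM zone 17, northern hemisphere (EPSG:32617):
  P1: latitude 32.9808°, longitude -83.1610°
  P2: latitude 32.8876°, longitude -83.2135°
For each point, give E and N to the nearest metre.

P1: E 298065 m, N 3651232 m; P2: E 292941 m, N 3640999 m

UTM zone 17N: λ₀ = -81°, k₀ = 0.9996.
P1 (32.9808°, -83.1610°) → (298065.015, 3651232.026) m.
P2 (32.8876°, -83.2135°) → (292940.967, 3640998.815) m.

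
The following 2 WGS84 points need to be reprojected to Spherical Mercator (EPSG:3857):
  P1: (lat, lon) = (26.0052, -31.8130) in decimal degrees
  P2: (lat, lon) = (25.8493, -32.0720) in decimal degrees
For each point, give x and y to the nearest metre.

P1: x -3541407 m, y 2999725 m; P2: x -3570239 m, y 2980428 m

Web Mercator: x = R·λ, y = R·ln tan(π/4+φ/2), R = 6378137 m.
P1 (26.0052°, -31.8130°) → (-3541406.961, 2999725.000) m.
P2 (25.8493°, -32.0720°) → (-3570238.709, 2980428.044) m.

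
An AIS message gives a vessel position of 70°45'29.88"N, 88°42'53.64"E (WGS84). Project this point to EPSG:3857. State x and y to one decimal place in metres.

Web Mercator is spherical with R = a = 6378137 m.
x = R·λ = 6378137 × 1.548367101 = 9875697.494 m.
y = R·ln tan(π/4 + φ/2) = 6378137 × 1.774833480 = 11320131.087 m.

x 9875697.5 m, y 11320131.1 m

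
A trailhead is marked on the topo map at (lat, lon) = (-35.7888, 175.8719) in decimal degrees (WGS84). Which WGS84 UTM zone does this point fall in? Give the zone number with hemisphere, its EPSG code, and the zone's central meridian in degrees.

Zone 60S (EPSG:32760), central meridian 177°

UTM zone = ⌊(λ + 180)/6⌋ + 1; 175.8719° ∈ [174°, 180°) → zone 60.
Hemisphere: S (φ < 0).
Central meridian λ₀ = 6×60 − 183 = 177°.
EPSG code: 32760.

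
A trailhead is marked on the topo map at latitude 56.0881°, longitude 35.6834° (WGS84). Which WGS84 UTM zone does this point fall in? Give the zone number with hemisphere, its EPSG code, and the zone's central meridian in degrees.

UTM zone = ⌊(λ + 180)/6⌋ + 1; 35.6834° ∈ [30°, 36°) → zone 36.
Hemisphere: N (φ ≥ 0).
Central meridian λ₀ = 6×36 − 183 = 33°.
EPSG code: 32636.

Zone 36N (EPSG:32636), central meridian 33°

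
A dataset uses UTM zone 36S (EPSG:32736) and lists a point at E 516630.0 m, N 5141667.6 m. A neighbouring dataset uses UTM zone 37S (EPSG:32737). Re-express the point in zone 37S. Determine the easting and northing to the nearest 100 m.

E 34600 m, N 5125400 m

UTM 36S → geographic: φ = -43.87789973°, λ = 33.20699951°.
UTM 37S (λ₀ = 39°) forward: E = 34568.623 m, N = 5125351.236 m.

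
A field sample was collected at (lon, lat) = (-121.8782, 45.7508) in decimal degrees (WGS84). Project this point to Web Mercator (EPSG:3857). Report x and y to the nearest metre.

Web Mercator is spherical with R = a = 6378137 m.
x = R·λ = 6378137 × -2.127175876 = -13567419.163 m.
y = R·ln tan(π/4 + φ/2) = 6378137 × 0.900028375 = 5740504.282 m.

x -13567419 m, y 5740504 m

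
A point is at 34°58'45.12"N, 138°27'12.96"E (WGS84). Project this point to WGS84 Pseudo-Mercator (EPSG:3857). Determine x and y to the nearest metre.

x 15412584 m, y 4161055 m

Web Mercator is spherical with R = a = 6378137 m.
x = R·λ = 6378137 × 2.416471181 = 15412584.250 m.
y = R·ln tan(π/4 + φ/2) = 6378137 × 0.652393460 = 4161054.866 m.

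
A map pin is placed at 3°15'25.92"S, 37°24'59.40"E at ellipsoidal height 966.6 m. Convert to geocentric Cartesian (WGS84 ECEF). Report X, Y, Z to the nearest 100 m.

X 5058400 m, Y 3869800 m, Z -360000 m

WGS84: a = 6378137 m, e² = 0.006694380; N(φ) = a/√(1−e²sin²φ) = 6378205.922 m.
X = (N+h)·cosφ·cosλ = 5058407.032 m; Y = (N+h)·cosφ·sinλ = 3869752.949 m; Z = (N(1−e²)+h)·sinφ = -360027.378 m.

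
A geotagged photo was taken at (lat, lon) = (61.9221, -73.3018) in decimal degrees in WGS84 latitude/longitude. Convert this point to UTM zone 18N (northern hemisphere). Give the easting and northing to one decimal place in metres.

E 589166.9 m, N 6866668.1 m

Zone 18 central meridian λ₀ = 6×18 − 183 = -75°; Δλ = +1.6982°.
Transverse Mercator on WGS84 with k₀ = 0.9996 gives E = 589166.860 m, N = 6866668.080 m.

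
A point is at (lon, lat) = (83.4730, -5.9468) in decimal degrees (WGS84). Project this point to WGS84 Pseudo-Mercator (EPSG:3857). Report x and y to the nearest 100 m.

x 9292200 m, y -663200 m

Web Mercator is spherical with R = a = 6378137 m.
x = R·λ = 6378137 × 1.456878687 = 9292171.855 m.
y = R·ln tan(π/4 + φ/2) = 6378137 × -0.103978094 = -663186.529 m.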